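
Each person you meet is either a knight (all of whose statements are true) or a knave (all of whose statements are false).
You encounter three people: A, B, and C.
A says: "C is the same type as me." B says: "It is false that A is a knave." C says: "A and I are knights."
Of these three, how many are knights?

The unique consistent assignment is A=knight, B=knight, C=knight.
That has 3 knights.

3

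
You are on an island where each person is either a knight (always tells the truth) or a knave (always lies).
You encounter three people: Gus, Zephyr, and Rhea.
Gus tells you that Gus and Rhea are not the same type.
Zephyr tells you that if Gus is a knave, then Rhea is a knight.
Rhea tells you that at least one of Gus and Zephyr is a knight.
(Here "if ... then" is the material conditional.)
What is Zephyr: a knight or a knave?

Zephyr is a knave.

Consistent assignments: {Gus=knave, Zephyr=knave, Rhea=knave}
In every consistent assignment, Zephyr is a knave.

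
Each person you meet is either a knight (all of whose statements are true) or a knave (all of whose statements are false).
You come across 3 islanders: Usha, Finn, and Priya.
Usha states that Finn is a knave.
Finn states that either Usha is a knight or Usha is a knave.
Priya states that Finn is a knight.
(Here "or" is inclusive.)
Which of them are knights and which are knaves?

Usha is a knave, Finn is a knight, and Priya is a knight.

Suppose Usha is a knight. Then Usha's statement "Finn is a knave" would have to be true. Checking the 4 ways to assign the others, none is consistent with every speaker.
(For instance, with Finn=knight, Priya=knight, Usha's claim "Finn is a knave" comes out false where it would need to be true.)
So Usha must be a knave, making "Finn is a knave" false. Taking Usha=knave, Finn=knight, Priya=knight, each remaining statement checks out:
  Finn (knight): "either Usha is a knight or Usha is a knave" — true. ✓
  Priya (knight): "Finn is a knight" — true. ✓
This is the unique consistent assignment.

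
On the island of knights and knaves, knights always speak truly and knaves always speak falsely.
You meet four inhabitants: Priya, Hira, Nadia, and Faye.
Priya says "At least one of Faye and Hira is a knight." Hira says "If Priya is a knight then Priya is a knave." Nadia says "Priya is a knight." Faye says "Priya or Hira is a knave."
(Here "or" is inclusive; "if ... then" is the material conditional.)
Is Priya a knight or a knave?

Priya is a knight.

Consistent assignments: {Priya=knight, Hira=knave, Nadia=knight, Faye=knight}
In every consistent assignment, Priya is a knight.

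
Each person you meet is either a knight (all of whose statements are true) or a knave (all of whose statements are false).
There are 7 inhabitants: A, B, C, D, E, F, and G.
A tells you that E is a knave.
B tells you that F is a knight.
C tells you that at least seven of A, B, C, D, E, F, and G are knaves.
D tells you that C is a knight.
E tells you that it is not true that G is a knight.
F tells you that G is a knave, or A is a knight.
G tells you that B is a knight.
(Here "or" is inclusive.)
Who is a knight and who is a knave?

A is a knight, B is a knight, C is a knave, D is a knave, E is a knave, F is a knight, and G is a knight.

A (knight): "E is a knave" — true. ✓
B (knight): "F is a knight" — true. ✓
Since C is a knave, "at least seven of A, B, C, D, E, F, and G are knaves" needs to be false, which holds.
D is a knave, and the claim "C is a knight" is indeed false.
E is a knave, and the claim "it is not true that G is a knight" is indeed false.
F (knight): "G is a knave, or A is a knight" — true. ✓
G is a knight, and the claim "B is a knight" is indeed true.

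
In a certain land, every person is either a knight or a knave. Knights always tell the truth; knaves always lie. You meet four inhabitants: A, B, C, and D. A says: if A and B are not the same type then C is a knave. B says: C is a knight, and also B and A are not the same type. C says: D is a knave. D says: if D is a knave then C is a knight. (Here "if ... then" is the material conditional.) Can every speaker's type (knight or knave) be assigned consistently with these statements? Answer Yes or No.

Yes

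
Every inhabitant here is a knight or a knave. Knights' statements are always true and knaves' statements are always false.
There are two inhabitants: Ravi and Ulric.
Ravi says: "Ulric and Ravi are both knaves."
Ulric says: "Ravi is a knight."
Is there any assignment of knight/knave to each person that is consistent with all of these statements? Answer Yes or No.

Checking all 4 assignments, each has at least one speaker whose statement's truth value contradicts their type.

No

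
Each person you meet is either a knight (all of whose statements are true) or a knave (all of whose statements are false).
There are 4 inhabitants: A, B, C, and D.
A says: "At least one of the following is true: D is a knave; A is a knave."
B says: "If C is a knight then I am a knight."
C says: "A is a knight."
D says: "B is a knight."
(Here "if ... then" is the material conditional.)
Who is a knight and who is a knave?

Since A is a knight, "at least one of the following is true: D is a knave; A is a knave" needs to be true, which holds.
As a knave, B's statement "if C is a knight then I am a knight" should be False; it is.
C (knight): "A is a knight" — true. ✓
Since D is a knave, "B is a knight" needs to be False, which holds.

Knights: A and C. Knaves: B and D.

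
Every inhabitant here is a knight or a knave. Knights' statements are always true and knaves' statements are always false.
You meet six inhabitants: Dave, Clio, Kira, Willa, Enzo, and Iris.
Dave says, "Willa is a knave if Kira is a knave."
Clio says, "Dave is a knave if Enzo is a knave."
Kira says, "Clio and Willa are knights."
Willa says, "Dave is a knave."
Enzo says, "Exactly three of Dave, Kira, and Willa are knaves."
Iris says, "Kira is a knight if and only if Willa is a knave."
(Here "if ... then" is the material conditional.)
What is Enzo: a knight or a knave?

Enzo is a knave.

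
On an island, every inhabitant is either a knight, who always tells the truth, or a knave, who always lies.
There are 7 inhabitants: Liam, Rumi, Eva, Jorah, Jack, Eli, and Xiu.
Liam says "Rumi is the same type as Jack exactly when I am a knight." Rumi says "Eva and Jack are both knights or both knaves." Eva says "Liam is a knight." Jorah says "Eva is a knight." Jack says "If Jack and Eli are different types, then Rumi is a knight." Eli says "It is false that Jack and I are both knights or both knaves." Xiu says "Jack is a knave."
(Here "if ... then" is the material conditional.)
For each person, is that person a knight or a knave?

Liam (knight): "Rumi is the same type as Jack exactly when I am a knight" — true. ✓
Rumi (knave): "Eva and Jack are both knights or both knaves" — False. ✓
As a knight, Eva's statement "Liam is a knight" should be true; it is.
Jorah is a knight, so "Eva is a knight" must be true — and it is.
Jack is a knave, so "if Jack and Eli are different types, then Rumi is a knight" must be False — and it is.
As a knight, Eli's statement "it is false that Jack and I are both knights or both knaves" should be true; it is.
Xiu is a knight, and the claim "Jack is a knave" is indeed true.

Liam is a knight, Rumi is a knave, Eva is a knight, Jorah is a knight, Jack is a knave, Eli is a knight, and Xiu is a knight.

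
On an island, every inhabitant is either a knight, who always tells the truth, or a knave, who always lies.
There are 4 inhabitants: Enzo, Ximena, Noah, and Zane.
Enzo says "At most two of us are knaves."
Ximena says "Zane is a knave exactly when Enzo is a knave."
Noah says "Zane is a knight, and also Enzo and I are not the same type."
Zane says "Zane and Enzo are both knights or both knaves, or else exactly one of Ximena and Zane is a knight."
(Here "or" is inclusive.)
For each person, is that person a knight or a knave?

Suppose Enzo is a knight. Then Enzo's statement "at most two of us are knaves" would have to be true. Checking the 8 ways to assign the others, none is consistent with every speaker.
(For instance, with Ximena=knave, Noah=knave, Zane=knight, Ximena's claim "Zane is a knave exactly when Enzo is a knave" comes out true where it would need to be false.)
So Enzo must be a knave, making "at most two of us are knaves" false. Taking Enzo=knave, Ximena=knave, Noah=knave, Zane=knight, each remaining statement checks out:
  Ximena (knave): "Zane is a knave exactly when Enzo is a knave" — false. ✓
  Noah (knave): "Zane is a knight, and also Enzo and I are not the same type" — false. ✓
  Zane (knight): "Zane and Enzo are both knights or both knaves, or else exactly one of Ximena and Zane is a knight" — true. ✓
This is the unique consistent assignment.

Knights: Zane. Knaves: Enzo, Ximena, and Noah.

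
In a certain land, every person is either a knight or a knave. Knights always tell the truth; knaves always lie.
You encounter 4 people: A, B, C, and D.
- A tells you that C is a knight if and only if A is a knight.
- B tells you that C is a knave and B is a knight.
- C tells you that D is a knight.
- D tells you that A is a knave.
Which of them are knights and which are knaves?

Since A is a knave, "C is a knight if and only if A is a knight" needs to be false, which holds.
B is a knave, so "C is a knave and B is a knight" must be false — and it is.
C (knight): "D is a knight" — True. ✓
D (knight): "A is a knave" — True. ✓

A is a knave, B is a knave, C is a knight, and D is a knight.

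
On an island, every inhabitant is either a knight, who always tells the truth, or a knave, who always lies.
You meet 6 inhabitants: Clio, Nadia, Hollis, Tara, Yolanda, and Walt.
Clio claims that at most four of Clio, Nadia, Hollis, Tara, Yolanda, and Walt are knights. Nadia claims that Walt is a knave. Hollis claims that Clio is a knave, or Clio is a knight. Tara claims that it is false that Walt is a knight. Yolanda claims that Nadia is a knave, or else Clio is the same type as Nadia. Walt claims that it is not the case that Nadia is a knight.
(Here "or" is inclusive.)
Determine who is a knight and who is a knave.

Knights: Clio, Hollis, Yolanda, and Walt. Knaves: Nadia and Tara.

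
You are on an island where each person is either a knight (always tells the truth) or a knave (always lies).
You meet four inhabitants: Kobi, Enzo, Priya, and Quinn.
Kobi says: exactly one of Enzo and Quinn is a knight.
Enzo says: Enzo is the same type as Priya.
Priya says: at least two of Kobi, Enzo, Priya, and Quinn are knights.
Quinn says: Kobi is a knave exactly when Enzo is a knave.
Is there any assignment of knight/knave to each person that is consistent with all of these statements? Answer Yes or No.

No

Checking all 16 assignments, each has at least one speaker whose statement's truth value contradicts their type.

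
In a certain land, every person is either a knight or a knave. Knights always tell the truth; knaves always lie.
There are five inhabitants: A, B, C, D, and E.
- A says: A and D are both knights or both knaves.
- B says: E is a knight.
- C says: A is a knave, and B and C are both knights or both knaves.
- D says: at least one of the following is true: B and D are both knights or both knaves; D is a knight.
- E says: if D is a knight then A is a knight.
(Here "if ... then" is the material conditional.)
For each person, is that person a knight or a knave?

Knights: A, B, D, and E. Knaves: C.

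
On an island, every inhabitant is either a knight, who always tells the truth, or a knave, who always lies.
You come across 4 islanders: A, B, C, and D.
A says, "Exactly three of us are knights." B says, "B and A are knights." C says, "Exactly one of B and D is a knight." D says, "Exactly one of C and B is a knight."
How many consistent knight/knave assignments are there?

5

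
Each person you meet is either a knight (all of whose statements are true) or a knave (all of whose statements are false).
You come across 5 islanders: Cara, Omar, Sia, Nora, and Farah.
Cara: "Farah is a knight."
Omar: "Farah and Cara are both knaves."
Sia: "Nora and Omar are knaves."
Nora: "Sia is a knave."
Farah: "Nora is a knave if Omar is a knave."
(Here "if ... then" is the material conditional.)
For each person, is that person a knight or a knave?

Suppose Cara is a knave. Then Cara's statement "Farah is a knight" would have to be false. Checking the 16 ways to assign the others, none is consistent with every speaker.
(For instance, with Omar=knave, Sia=knight, Nora=knave, Farah=knight, Cara's claim "Farah is a knight" comes out true where it would need to be false.)
So Cara must be a knight, making "Farah is a knight" true. Taking Cara=knight, Omar=knave, Sia=knight, Nora=knave, Farah=knight, each remaining statement checks out:
  Omar (knave): "Farah and Cara are both knaves" — false. ✓
  Sia (knight): "Nora and Omar are knaves" — true. ✓
  Nora (knave): "Sia is a knave" — false. ✓
  Farah (knight): "Nora is a knave if Omar is a knave" — true. ✓
This is the unique consistent assignment.

Knights: Cara, Sia, and Farah. Knaves: Omar and Nora.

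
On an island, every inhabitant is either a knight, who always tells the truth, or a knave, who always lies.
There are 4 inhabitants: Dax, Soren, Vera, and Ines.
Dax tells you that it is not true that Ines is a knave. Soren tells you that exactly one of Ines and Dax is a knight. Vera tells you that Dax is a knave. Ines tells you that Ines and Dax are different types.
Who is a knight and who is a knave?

Dax is a knave, Soren is a knave, Vera is a knight, and Ines is a knave.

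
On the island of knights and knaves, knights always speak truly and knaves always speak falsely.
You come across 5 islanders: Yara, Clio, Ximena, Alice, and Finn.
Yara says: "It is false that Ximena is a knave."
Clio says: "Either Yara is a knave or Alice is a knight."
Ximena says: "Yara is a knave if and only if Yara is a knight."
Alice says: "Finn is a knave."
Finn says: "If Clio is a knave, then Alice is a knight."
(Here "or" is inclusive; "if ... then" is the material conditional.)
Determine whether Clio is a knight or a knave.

Clio is a knight.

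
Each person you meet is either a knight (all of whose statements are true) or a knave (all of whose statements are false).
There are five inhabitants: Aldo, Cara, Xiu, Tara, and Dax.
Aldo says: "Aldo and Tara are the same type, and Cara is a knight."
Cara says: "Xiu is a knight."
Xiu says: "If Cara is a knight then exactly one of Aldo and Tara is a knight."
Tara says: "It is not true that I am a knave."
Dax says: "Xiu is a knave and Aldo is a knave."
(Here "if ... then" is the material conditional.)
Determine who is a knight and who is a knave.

Aldo is a knave, Cara is a knight, Xiu is a knight, Tara is a knight, and Dax is a knave.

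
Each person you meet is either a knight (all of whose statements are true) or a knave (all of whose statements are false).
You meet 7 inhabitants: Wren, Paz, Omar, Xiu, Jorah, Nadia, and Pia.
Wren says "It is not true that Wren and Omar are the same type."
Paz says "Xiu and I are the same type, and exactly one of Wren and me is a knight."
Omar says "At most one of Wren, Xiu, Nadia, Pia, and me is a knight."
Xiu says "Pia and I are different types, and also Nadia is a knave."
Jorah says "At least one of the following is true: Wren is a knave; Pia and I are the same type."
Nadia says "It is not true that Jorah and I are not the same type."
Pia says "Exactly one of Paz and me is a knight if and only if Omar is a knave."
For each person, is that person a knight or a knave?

Wren is a knave, Paz is a knave, Omar is a knave, Xiu is a knave, Jorah is a knight, Nadia is a knight, and Pia is a knight.

Wren is a knave; "it is not true that Wren and Omar are the same type" is false, as required.
Paz is a knave, so "Xiu and I are the same type, and exactly one of Wren and me is a knight" must be false — and it is.
Omar is a knave; "at most one of Wren, Xiu, Nadia, Pia, and me is a knight" is false, as required.
Xiu is a knave; "Pia and I are different types, and also Nadia is a knave" is false, as required.
Since Jorah is a knight, "at least one of the following is true: Wren is a knave; Pia and I are the same type" needs to be true, which holds.
Nadia is a knight, and the claim "it is not true that Jorah and I are not the same type" is indeed true.
As a knight, Pia's statement "exactly one of Paz and me is a knight if and only if Omar is a knave" should be true; it is.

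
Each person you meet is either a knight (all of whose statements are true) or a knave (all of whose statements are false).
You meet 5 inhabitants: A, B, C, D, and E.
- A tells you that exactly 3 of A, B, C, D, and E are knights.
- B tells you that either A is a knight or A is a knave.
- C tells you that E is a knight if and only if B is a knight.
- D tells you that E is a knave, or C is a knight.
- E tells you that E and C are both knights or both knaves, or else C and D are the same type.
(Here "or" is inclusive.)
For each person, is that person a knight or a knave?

A is a knave, B is a knight, C is a knight, D is a knight, and E is a knight.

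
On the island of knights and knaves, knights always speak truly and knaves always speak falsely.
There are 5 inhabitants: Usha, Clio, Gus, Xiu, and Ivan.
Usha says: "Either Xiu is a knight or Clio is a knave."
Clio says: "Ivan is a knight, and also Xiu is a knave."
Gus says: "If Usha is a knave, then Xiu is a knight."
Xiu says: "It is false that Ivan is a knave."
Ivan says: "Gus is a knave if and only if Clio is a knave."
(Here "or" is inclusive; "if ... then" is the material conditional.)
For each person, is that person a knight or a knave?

Knights: Usha and Gus. Knaves: Clio, Xiu, and Ivan.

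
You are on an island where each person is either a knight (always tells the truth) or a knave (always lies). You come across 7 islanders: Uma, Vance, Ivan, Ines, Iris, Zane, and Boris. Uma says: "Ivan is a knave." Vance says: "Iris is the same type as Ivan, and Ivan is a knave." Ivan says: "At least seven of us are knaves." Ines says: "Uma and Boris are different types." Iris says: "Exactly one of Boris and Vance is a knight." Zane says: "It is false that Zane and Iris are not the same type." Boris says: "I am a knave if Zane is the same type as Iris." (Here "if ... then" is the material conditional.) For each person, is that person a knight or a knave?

As a knight, Uma's statement "Ivan is a knave" should be true; it is.
Vance is a knave; "Iris is the same type as Ivan, and Ivan is a knave" is false, as required.
Ivan (knave): "at least seven of us are knaves" — false. ✓
As a knave, Ines's statement "Uma and Boris are different types" should be false; it is.
Iris (knight): "exactly one of Boris and Vance is a knight" — true. ✓
As a knave, Zane's statement "it is false that Zane and Iris are not the same type" should be false; it is.
Boris is a knight, and the claim "I am a knave if Zane is the same type as Iris" is indeed true.

Uma is a knight, Vance is a knave, Ivan is a knave, Ines is a knave, Iris is a knight, Zane is a knave, and Boris is a knight.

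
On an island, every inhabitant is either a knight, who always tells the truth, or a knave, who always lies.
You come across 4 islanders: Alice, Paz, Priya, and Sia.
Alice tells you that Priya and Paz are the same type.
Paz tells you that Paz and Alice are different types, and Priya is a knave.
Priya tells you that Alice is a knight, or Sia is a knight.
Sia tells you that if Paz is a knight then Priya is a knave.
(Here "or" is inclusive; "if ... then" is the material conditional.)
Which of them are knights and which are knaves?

Alice is a knave, Paz is a knave, Priya is a knight, and Sia is a knight.

Suppose Alice is a knight. Then Alice's statement "Priya and Paz are the same type" would have to be true. Checking the 8 ways to assign the others, none is consistent with every speaker.
(For instance, with Paz=knave, Priya=knight, Sia=knight, Alice's claim "Priya and Paz are the same type" comes out false where it would need to be true.)
So Alice must be a knave, making "Priya and Paz are the same type" false. Taking Alice=knave, Paz=knave, Priya=knight, Sia=knight, each remaining statement checks out:
  Paz (knave): "Paz and Alice are different types, and Priya is a knave" — false. ✓
  Priya (knight): "Alice is a knight, or Sia is a knight" — true. ✓
  Sia (knight): "if Paz is a knight then Priya is a knave" — true. ✓
This is the unique consistent assignment.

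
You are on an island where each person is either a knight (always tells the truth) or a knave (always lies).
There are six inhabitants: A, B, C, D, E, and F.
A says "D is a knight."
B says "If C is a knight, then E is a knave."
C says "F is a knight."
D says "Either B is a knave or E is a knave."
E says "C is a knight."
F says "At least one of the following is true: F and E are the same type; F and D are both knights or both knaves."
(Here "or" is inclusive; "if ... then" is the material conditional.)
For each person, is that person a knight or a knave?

As a knight, A's statement "D is a knight" should be true; it is.
B (knave): "if C is a knight, then E is a knave" — False. ✓
C is a knight, so "F is a knight" must be true — and it is.
Since D is a knight, "either B is a knave or E is a knave" needs to be true, which holds.
E is a knight; "C is a knight" is true, as required.
F (knight): "at least one of the following is true: F and E are the same type; F and D are both knights or both knaves" — true. ✓

A is a knight, B is a knave, C is a knight, D is a knight, E is a knight, and F is a knight.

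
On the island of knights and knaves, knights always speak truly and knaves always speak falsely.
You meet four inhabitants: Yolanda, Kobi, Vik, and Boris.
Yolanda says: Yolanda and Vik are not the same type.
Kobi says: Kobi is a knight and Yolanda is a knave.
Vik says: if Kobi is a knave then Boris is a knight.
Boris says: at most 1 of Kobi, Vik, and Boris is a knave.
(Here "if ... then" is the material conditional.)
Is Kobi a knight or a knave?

Kobi is a knave.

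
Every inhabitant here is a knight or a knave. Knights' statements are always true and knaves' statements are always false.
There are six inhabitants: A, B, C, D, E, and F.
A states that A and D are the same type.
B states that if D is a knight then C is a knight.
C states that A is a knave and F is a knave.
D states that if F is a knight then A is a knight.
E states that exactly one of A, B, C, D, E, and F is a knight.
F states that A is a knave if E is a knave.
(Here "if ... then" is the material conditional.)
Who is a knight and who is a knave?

Since A is a knight, "A and D are the same type" needs to be true, which holds.
B is a knave, and the claim "if D is a knight then C is a knight" is indeed False.
Since C is a knave, "A is a knave and F is a knave" needs to be False, which holds.
Since D is a knight, "if F is a knight then A is a knight" needs to be true, which holds.
E (knave): "exactly one of A, B, C, D, E, and F is a knight" — False. ✓
Since F is a knave, "A is a knave if E is a knave" needs to be False, which holds.

Knights: A and D. Knaves: B, C, E, and F.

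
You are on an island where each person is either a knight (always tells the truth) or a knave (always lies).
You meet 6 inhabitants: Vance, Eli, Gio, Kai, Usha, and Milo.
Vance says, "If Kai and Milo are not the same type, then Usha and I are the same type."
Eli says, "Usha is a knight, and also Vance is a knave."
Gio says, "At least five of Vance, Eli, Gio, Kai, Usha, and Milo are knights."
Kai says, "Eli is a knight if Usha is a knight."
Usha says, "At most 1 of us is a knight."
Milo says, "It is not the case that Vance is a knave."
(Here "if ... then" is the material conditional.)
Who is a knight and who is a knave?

Knights: Vance, Kai, and Milo. Knaves: Eli, Gio, and Usha.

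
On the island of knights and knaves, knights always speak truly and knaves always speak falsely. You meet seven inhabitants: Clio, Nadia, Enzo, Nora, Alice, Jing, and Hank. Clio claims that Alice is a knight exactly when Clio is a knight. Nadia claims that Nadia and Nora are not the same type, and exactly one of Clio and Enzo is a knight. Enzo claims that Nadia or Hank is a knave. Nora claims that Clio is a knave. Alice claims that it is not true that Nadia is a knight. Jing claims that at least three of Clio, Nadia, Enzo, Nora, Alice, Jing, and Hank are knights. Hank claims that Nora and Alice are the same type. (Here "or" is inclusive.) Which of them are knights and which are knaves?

Since Clio is a knight, "Alice is a knight exactly when Clio is a knight" needs to be true, which holds.
Nadia is a knave, and the claim "Nadia and Nora are not the same type, and exactly one of Clio and Enzo is a knight" is indeed false.
As a knight, Enzo's statement "Nadia or Hank is a knave" should be true; it is.
Nora is a knave, and the claim "Clio is a knave" is indeed false.
Alice (knight): "it is not true that Nadia is a knight" — true. ✓
Jing is a knight, and the claim "at least three of Clio, Nadia, Enzo, Nora, Alice, Jing, and Hank are knights" is indeed true.
Since Hank is a knave, "Nora and Alice are the same type" needs to be false, which holds.

Knights: Clio, Enzo, Alice, and Jing. Knaves: Nadia, Nora, and Hank.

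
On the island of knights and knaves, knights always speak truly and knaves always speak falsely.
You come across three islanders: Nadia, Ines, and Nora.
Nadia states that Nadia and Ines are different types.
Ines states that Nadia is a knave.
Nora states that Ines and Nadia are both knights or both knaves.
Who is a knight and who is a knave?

Nadia is a knight, Ines is a knave, and Nora is a knave.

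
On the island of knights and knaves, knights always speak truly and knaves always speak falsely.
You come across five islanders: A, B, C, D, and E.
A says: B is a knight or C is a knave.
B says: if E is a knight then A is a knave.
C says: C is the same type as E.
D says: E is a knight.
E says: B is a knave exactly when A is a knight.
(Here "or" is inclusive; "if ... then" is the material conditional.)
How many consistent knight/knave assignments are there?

Consistent assignments:
  A=knight, B=knave, C=knave, D=knight, E=knight

1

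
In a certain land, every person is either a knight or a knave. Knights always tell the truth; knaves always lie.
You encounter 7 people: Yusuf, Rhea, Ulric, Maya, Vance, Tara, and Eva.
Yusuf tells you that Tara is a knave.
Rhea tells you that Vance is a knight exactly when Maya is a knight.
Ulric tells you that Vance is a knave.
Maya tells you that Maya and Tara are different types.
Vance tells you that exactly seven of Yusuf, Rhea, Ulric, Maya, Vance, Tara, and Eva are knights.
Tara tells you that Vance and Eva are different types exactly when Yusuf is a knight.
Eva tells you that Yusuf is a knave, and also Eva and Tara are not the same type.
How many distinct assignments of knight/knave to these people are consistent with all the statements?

Consistent assignments:
  Yusuf=knight, Rhea=knight, Ulric=knight, Maya=knave, Vance=knave, Tara=knave, Eva=knave
  Yusuf=knight, Rhea=knave, Ulric=knight, Maya=knight, Vance=knave, Tara=knave, Eva=knave

2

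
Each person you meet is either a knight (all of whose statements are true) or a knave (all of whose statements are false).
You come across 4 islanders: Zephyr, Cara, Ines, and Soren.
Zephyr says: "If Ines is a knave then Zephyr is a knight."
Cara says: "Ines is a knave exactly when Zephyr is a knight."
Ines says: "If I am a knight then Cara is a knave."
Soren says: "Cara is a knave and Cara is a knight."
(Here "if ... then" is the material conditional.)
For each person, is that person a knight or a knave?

Zephyr is a knight, Cara is a knave, Ines is a knight, and Soren is a knave.

As a knight, Zephyr's statement "if Ines is a knave then Zephyr is a knight" should be true; it is.
As a knave, Cara's statement "Ines is a knave exactly when Zephyr is a knight" should be False; it is.
Since Ines is a knight, "if I am a knight then Cara is a knave" needs to be true, which holds.
Soren is a knave, so "Cara is a knave and Cara is a knight" must be False — and it is.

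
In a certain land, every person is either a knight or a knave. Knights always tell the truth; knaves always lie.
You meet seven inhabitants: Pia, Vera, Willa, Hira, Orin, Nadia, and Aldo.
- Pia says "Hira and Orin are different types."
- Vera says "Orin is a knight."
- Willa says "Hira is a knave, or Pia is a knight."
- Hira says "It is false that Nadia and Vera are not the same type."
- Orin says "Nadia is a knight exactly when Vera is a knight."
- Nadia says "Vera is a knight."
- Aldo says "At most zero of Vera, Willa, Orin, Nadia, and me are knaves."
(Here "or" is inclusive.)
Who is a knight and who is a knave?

Since Pia is a knave, "Hira and Orin are different types" needs to be False, which holds.
As a knight, Vera's statement "Orin is a knight" should be True; it is.
Willa is a knave; "Hira is a knave, or Pia is a knight" is False, as required.
As a knight, Hira's statement "it is false that Nadia and Vera are not the same type" should be True; it is.
Orin is a knight; "Nadia is a knight exactly when Vera is a knight" is True, as required.
Since Nadia is a knight, "Vera is a knight" needs to be True, which holds.
Aldo is a knave, so "at most zero of Vera, Willa, Orin, Nadia, and me are knaves" must be False — and it is.

Pia is a knave, Vera is a knight, Willa is a knave, Hira is a knight, Orin is a knight, Nadia is a knight, and Aldo is a knave.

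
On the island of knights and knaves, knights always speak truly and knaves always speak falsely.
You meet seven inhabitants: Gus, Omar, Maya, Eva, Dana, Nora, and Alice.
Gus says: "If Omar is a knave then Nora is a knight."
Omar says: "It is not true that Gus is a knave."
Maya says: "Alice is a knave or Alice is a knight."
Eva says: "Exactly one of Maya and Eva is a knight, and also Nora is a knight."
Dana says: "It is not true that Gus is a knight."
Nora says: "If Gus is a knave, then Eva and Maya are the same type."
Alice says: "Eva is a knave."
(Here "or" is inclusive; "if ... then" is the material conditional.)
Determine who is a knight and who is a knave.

Gus is a knave, so "if Omar is a knave then Nora is a knight" must be False — and it is.
Omar is a knave, so "it is not true that Gus is a knave" must be False — and it is.
Maya is a knight; "Alice is a knave or Alice is a knight" is true, as required.
Eva is a knave, and the claim "exactly one of Maya and Eva is a knight, and also Nora is a knight" is indeed False.
Dana is a knight; "it is not true that Gus is a knight" is true, as required.
Nora (knave): "if Gus is a knave, then Eva and Maya are the same type" — False. ✓
Alice is a knight, so "Eva is a knave" must be true — and it is.

Gus is a knave, Omar is a knave, Maya is a knight, Eva is a knave, Dana is a knight, Nora is a knave, and Alice is a knight.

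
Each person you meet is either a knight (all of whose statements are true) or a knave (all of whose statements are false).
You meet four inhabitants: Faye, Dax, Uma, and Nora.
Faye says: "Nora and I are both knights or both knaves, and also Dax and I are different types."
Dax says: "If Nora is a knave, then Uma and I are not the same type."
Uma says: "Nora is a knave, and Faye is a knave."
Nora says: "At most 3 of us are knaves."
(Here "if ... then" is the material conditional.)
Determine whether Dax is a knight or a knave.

Consistent assignments: {Faye=knave, Dax=knight, Uma=knave, Nora=knight}
In every consistent assignment, Dax is a knight.

Dax is a knight.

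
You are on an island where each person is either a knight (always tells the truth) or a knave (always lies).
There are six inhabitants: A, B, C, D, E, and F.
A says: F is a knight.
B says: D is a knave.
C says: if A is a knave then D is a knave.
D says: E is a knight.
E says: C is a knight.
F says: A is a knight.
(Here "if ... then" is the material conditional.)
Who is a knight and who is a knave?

A is a knight, B is a knave, C is a knight, D is a knight, E is a knight, and F is a knight.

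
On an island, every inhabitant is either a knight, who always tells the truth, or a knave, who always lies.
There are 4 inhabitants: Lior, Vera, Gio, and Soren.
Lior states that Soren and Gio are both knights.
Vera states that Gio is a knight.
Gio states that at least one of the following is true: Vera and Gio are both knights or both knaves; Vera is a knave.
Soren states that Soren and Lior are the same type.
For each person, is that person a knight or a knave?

Suppose Lior is a knave. Then Lior's statement "Soren and Gio are both knights" would have to be false. Checking the 8 ways to assign the others, none is consistent with every speaker.
(For instance, with Vera=knight, Gio=knight, Soren=knight, Lior's claim "Soren and Gio are both knights" comes out true where it would need to be false.)
So Lior must be a knight, making "Soren and Gio are both knights" true. Taking Lior=knight, Vera=knight, Gio=knight, Soren=knight, each remaining statement checks out:
  Vera (knight): "Gio is a knight" — true. ✓
  Gio (knight): "at least one of the following is true: Vera and Gio are both knights or both knaves; Vera is a knave" — true. ✓
  Soren (knight): "Soren and Lior are the same type" — true. ✓
This is the unique consistent assignment.

Lior is a knight, Vera is a knight, Gio is a knight, and Soren is a knight.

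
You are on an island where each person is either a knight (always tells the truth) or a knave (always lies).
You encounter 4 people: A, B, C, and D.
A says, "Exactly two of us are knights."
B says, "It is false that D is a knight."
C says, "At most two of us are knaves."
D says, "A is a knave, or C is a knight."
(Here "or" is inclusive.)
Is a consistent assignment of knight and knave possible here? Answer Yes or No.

Yes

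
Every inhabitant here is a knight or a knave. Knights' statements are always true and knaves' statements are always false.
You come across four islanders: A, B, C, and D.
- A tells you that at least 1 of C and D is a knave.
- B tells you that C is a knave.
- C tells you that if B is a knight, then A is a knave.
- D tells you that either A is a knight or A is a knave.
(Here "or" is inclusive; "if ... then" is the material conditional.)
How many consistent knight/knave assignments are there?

2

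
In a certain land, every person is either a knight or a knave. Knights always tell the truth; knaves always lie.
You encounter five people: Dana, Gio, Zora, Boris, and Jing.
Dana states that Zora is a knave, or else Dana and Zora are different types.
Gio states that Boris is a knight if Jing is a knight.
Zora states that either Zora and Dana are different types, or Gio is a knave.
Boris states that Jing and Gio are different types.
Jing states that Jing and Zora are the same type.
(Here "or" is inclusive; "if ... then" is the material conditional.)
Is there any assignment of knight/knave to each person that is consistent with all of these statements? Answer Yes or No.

No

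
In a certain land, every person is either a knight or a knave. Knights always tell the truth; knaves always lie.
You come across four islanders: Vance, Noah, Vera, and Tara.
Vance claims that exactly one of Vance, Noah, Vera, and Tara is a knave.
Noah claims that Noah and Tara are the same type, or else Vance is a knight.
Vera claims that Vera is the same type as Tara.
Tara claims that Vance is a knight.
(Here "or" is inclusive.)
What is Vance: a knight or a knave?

Vance is a knight.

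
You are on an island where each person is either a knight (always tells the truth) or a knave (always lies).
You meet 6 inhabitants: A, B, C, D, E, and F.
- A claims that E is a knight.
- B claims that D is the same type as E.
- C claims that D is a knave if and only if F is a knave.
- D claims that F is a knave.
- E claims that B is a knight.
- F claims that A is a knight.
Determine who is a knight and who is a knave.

Knights: D. Knaves: A, B, C, E, and F.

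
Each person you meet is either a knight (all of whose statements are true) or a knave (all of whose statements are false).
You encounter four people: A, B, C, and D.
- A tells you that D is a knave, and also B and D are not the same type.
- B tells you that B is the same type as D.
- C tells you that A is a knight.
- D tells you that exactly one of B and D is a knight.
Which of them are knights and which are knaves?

Knights: D. Knaves: A, B, and C.

Suppose A is a knight. Then A's statement "D is a knave, and also B and D are not the same type" would have to be true. Checking the 8 ways to assign the others, none is consistent with every speaker.
(For instance, with B=knave, C=knave, D=knight, A's claim "D is a knave, and also B and D are not the same type" comes out false where it would need to be true.)
So A must be a knave, making "D is a knave, and also B and D are not the same type" false. Taking A=knave, B=knave, C=knave, D=knight, each remaining statement checks out:
  B (knave): "B is the same type as D" — false. ✓
  C (knave): "A is a knight" — false. ✓
  D (knight): "exactly one of B and D is a knight" — true. ✓
This is the unique consistent assignment.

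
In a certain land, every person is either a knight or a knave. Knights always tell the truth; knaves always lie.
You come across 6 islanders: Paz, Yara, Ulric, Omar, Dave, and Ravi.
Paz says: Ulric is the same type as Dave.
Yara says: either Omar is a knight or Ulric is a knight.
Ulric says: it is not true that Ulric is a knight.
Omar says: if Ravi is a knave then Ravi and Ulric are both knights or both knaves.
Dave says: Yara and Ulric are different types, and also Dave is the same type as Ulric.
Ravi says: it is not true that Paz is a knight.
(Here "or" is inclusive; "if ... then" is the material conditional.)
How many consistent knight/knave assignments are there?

0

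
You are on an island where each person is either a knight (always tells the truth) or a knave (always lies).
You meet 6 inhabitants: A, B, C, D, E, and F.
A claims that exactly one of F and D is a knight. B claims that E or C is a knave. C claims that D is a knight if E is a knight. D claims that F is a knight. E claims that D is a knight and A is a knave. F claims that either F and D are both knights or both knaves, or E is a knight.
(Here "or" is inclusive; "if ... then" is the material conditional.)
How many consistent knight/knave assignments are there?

Consistent assignments:
  A=knave, B=knave, C=knight, D=knight, E=knight, F=knight

1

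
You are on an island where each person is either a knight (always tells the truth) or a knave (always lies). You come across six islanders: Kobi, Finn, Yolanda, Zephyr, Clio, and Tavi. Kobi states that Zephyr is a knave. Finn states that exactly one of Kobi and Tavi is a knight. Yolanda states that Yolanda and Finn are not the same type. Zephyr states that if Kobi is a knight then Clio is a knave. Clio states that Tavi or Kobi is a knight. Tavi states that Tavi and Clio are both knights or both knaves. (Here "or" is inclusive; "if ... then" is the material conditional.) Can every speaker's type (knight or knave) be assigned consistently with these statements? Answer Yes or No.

Yes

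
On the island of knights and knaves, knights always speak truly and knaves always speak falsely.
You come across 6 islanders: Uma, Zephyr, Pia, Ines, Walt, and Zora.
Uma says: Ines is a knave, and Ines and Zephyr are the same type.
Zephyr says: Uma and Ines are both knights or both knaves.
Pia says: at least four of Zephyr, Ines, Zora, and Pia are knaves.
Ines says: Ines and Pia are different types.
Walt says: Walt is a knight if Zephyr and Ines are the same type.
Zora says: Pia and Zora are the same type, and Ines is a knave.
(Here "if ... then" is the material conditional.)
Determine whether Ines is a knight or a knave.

Ines is a knight.

Consistent assignments: {Uma=knave, Zephyr=knave, Pia=knave, Ines=knight, Walt=knight, Zora=knave}
In every consistent assignment, Ines is a knight.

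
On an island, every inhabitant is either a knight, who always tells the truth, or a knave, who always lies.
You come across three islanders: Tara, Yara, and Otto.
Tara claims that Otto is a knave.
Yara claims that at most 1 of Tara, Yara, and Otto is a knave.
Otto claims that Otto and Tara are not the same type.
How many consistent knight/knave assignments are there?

2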